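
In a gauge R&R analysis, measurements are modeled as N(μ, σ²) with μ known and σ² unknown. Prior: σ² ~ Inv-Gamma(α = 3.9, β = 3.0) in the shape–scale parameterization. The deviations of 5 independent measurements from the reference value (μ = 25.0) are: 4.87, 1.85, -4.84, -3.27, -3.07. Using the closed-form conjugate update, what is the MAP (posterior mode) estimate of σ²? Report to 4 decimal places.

With known mean μ and an Inverse-Gamma(α, β) prior on σ², the Normal likelihood is conjugate: posterior is Inv-Gamma(α + n/2, β + Σ(xᵢ−μ)²/2).
Σ(xᵢ−μ)² = (4.87)² + (1.85)² + (-4.84)² + (-3.27)² + (-3.07)² = 70.6828.
Posterior: Inv-Gamma(3.9 + 5/2, 3.0 + 70.6828/2) = Inv-Gamma(6.40, 38.34140).
Mode = β/(α+1) = 38.34140/7.40 = 5.1813.

5.1813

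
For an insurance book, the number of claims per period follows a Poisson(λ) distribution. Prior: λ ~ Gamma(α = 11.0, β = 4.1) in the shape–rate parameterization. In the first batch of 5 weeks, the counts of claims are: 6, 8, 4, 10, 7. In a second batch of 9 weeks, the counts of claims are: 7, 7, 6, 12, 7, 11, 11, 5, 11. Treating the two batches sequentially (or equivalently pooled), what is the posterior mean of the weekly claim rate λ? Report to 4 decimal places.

With a Gamma(shape α, rate β) prior, the Poisson likelihood is conjugate: the posterior is Gamma(α + ΣXᵢ, β + n).
Batch 1: sum of counts S = 35 over n = 5 weeks.
After batch 1: Gamma(α+S, β+n) = Gamma(11.0+35, 4.1+5) = Gamma(46.0, 9.1).
Batch 2: sum of counts S = 77 over n = 9 weeks.
After batch 2: Gamma(α+S, β+n) = Gamma(46.0+77, 9.1+9) = Gamma(123.0, 18.1).
Posterior mean = α/β = 123.0/18.1 = 6.7956.

6.7956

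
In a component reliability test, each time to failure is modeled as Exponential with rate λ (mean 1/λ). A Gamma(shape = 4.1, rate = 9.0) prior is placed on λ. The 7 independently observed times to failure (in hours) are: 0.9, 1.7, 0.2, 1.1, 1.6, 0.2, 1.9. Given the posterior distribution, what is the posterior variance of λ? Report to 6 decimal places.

0.040282

With a Gamma(shape α, rate β) prior on the exponential rate λ, the posterior after n observations with total T = Σxᵢ is Gamma(α+n, β+T).
Sum of observations T = 7.6 hours; n = 7.
Posterior: Gamma(4.1+7, 9.0+7.6) = Gamma(11.1, 16.6).
Var = α/β² = 0.040282.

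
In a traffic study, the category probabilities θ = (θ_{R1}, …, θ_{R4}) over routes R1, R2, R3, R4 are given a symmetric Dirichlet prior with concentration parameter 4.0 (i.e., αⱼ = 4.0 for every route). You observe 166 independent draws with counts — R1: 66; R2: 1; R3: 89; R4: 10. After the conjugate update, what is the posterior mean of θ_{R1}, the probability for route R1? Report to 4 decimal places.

The Dirichlet prior is conjugate to the Multinomial likelihood: each posterior αⱼ = prior αⱼ + observed count nⱼ.
Posterior concentration: (70.0, 5.0, 93.0, 14.0), total = 182.0.
E[θ_{R1}|data] = α_{R1}/Σα = 70.0/182.0 = 0.3846.

0.3846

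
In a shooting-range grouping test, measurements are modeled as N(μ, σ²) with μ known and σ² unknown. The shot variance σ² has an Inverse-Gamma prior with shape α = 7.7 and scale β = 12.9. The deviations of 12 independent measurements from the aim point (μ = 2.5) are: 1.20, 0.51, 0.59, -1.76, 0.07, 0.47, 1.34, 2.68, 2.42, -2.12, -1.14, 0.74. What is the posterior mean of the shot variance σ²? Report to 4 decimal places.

2.0609

With known mean μ and an Inverse-Gamma(α, β) prior on σ², the Normal likelihood is conjugate: posterior is Inv-Gamma(α + n/2, β + Σ(xᵢ−μ)²/2).
Σ(xᵢ−μ)² = (1.20)² + (0.51)² + (0.59)² + (-1.76)² + (0.07)² + (0.47)² + (1.34)² + (2.68)² + (2.42)² + (-2.12)² + (-1.14)² + (0.74)² = 26.5476.
Posterior: Inv-Gamma(7.7 + 12/2, 12.9 + 26.5476/2) = Inv-Gamma(13.70, 26.17380).
E[σ²|data] = β/(α−1) = 26.17380/12.70 = 2.0609.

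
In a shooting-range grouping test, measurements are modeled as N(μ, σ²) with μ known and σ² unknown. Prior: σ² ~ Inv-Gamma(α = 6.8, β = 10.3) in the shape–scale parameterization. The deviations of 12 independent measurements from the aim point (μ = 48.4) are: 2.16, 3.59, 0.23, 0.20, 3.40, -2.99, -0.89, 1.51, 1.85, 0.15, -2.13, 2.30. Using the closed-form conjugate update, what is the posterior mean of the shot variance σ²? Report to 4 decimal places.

3.1818

With known mean μ and an Inverse-Gamma(α, β) prior on σ², the Normal likelihood is conjugate: posterior is Inv-Gamma(α + n/2, β + Σ(xᵢ−μ)²/2).
Σ(xᵢ−μ)² = (2.16)² + (3.59)² + (0.23)² + (0.20)² + (3.40)² + (-2.99)² + (-0.89)² + (1.51)² + (1.85)² + (0.15)² + (-2.13)² + (2.30)² = 54.4908.
Posterior: Inv-Gamma(6.8 + 12/2, 10.3 + 54.4908/2) = Inv-Gamma(12.80, 37.54540).
E[σ²|data] = β/(α−1) = 37.54540/11.80 = 3.1818.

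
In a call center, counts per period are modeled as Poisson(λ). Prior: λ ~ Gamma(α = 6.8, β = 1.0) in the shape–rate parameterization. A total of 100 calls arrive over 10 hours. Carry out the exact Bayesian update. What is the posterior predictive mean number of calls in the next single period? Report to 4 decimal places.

With a Gamma(shape α, rate β) prior, the Poisson likelihood is conjugate: the posterior is Gamma(α + ΣXᵢ, β + n).
Posterior: Gamma(α+S, β+n) = Gamma(6.8+100, 1.0+10) = Gamma(106.8, 11.0).
The predictive distribution for one future period is NegBinom with mean α/β = 9.7091.

9.7091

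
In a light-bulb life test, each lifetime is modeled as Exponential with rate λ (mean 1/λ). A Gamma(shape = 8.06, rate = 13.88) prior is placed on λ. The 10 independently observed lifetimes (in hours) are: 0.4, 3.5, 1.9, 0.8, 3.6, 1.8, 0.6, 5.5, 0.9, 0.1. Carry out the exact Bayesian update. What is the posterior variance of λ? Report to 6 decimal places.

With a Gamma(shape α, rate β) prior on the exponential rate λ, the posterior after n observations with total T = Σxᵢ is Gamma(α+n, β+T).
Sum of observations T = 19.1 hours; n = 10.
Posterior: Gamma(8.06+10, 13.88+19.1) = Gamma(18.06, 32.98).
Var = α/β² = 0.016604.

0.016604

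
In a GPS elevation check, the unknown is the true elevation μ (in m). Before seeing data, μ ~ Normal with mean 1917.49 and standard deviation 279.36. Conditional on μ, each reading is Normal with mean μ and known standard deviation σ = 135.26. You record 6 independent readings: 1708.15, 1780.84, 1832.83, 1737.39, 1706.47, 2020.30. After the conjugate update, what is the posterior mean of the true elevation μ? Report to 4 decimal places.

1802.1691

For Normal data with known variance σ², a Normal(μ₀, σ₀²) prior on μ is conjugate. Posterior precision = 1/σ₀² + n/σ²; posterior mean is the precision-weighted average of μ₀ and x̄.
Σxᵢ = 1708.15 + 1780.84 + 1832.83 + 1737.39 + 1706.47 + 2020.30 = 10785.98, so n·x̄ = 10785.98.
σ₀² = 279.36² = 78042.0096, σ² = 135.26² = 18295.2676; σ² + n·σ₀² = 18295.2676 + 6·78042.0096 = 486547.3252.
Posterior mean = (μ₀/σ₀² + n·x̄/σ²)/(1/σ₀² + n/σ²) = (σ²·μ₀ + σ₀²·n·x̄)/(σ² + n·σ₀²) = (18295.2676·1917.49 + 78042.0096·10785.98)/486547.3252 = 876840547.375732/486547.3252 = 1802.1691.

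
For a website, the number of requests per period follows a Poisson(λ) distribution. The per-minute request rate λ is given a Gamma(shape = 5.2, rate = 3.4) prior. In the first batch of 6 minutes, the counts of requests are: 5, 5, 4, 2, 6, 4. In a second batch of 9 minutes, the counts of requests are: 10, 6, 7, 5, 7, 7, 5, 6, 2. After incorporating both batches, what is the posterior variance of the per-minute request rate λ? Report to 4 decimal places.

With a Gamma(shape α, rate β) prior, the Poisson likelihood is conjugate: the posterior is Gamma(α + ΣXᵢ, β + n).
Batch 1: sum of counts S = 26 over n = 6 minutes.
After batch 1: Gamma(α+S, β+n) = Gamma(5.2+26, 3.4+6) = Gamma(31.2, 9.4).
Batch 2: sum of counts S = 55 over n = 9 minutes.
After batch 2: Gamma(α+S, β+n) = Gamma(31.2+55, 9.4+9) = Gamma(86.2, 18.4).
Var = α/β² = 86.2/18.4² = 0.2546.

0.2546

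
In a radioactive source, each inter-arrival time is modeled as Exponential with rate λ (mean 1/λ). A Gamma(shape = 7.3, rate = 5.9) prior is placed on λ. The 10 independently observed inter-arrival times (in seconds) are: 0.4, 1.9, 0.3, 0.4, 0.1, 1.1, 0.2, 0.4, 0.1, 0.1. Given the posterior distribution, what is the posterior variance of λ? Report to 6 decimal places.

0.145611

With a Gamma(shape α, rate β) prior on the exponential rate λ, the posterior after n observations with total T = Σxᵢ is Gamma(α+n, β+T).
Sum of observations T = 5.0 seconds; n = 10.
Posterior: Gamma(7.3+10, 5.9+5.0) = Gamma(17.3, 10.9).
Var = α/β² = 0.145611.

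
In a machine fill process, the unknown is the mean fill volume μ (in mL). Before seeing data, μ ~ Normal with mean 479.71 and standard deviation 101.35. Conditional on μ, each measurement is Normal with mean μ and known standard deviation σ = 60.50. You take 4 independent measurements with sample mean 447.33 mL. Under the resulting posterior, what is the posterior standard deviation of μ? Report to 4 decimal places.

28.9864

For Normal data with known variance σ², a Normal(μ₀, σ₀²) prior on μ is conjugate. Posterior precision = 1/σ₀² + n/σ²; posterior mean is the precision-weighted average of μ₀ and x̄.
σ₀² = 101.35² = 10271.8225, σ² = 60.50² = 3660.25; σ² + n·σ₀² = 3660.25 + 4·10271.8225 = 44747.54.
Posterior precision = 1/σ₀² + n/σ² = 1/10271.8225 + 4/3660.25 = (σ² + n·σ₀²)/(σ₀²σ²) = 44747.54/(10271.8225·3660.25); posterior variance σₙ² = σ₀²σ²/(σ² + n·σ₀²) = 10271.8225·3660.25/44747.54 = 840.212407.
Posterior SD = √σₙ² = √(10271.8225·3660.25/44747.54) = 28.9864.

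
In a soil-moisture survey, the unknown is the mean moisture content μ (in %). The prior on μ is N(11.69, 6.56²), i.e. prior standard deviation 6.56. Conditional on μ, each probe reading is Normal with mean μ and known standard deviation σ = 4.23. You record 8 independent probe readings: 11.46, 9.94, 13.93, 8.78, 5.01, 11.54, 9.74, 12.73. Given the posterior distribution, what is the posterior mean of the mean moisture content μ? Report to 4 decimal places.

For Normal data with known variance σ², a Normal(μ₀, σ₀²) prior on μ is conjugate. Posterior precision = 1/σ₀² + n/σ²; posterior mean is the precision-weighted average of μ₀ and x̄.
Σxᵢ = 11.46 + 9.94 + 13.93 + 8.78 + 5.01 + 11.54 + 9.74 + 12.73 = 83.13, so n·x̄ = 83.13.
σ₀² = 6.56² = 43.0336, σ² = 4.23² = 17.8929; σ² + n·σ₀² = 17.8929 + 8·43.0336 = 362.1617.
Posterior mean = (μ₀/σ₀² + n·x̄/σ²)/(1/σ₀² + n/σ²) = (σ²·μ₀ + σ₀²·n·x̄)/(σ² + n·σ₀²) = (17.8929·11.69 + 43.0336·83.13)/362.1617 = 3786.551169/362.1617 = 10.4554.

10.4554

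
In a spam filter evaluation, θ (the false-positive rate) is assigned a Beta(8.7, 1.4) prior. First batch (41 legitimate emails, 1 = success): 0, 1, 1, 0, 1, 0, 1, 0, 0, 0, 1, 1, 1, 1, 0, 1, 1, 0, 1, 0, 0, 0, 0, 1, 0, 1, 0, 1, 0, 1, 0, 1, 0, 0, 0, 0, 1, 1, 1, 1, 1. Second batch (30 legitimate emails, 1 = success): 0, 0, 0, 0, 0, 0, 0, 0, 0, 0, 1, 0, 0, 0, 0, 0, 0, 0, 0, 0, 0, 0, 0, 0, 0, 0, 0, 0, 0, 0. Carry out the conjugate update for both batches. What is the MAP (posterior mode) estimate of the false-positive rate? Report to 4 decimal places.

0.3755

The Beta prior is conjugate to a Binomial/Bernoulli likelihood; the update adds successes to α and failures to β.
After batch 1: Beta(8.7+21, 1.4+20) = Beta(29.7, 21.4).
After batch 2: Beta(29.7+1, 21.4+29) = Beta(30.7, 50.4).
Mode of Beta(a,b) for a,b>1 is (a−1)/(a+b−2) = 29.7/79.1 = 0.3755.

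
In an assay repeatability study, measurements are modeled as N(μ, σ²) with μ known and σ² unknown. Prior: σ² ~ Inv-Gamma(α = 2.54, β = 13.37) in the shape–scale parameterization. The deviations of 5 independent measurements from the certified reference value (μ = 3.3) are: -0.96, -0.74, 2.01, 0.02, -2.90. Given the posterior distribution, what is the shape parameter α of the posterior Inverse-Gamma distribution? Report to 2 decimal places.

With known mean μ and an Inverse-Gamma(α, β) prior on σ², the Normal likelihood is conjugate: posterior is Inv-Gamma(α + n/2, β + Σ(xᵢ−μ)²/2).
Σ(xᵢ−μ)² = (-0.96)² + (-0.74)² + (2.01)² + (0.02)² + (-2.90)² = 13.9197.
Posterior: Inv-Gamma(2.54 + 5/2, 13.37 + 13.9197/2) = Inv-Gamma(5.04, 20.32985).
Posterior α = 5.04.

5.04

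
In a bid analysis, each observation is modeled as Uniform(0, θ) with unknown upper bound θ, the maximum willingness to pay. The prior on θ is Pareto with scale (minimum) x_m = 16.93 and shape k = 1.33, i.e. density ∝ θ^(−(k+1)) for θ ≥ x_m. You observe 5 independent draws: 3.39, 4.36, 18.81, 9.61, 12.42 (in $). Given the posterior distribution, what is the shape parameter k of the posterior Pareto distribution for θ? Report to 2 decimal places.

A Pareto(scale x_m, shape k) prior on the upper bound θ of Uniform(0, θ) is conjugate: posterior is Pareto(max(x_m, max xᵢ), k + n).
Sample maximum = 18.81; prior scale x_m = 16.93 → posterior scale = max = 18.81.
Posterior shape = 1.33 + 5 = 6.33.
Posterior shape k = 6.33.

6.33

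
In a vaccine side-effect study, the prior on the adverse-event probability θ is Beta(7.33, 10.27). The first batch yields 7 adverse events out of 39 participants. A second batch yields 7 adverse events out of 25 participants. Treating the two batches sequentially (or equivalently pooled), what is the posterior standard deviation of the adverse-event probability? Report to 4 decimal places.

The Beta prior is conjugate to a Binomial/Bernoulli likelihood; the update adds successes to α and failures to β.
After batch 1: Beta(7.33+7, 10.27+32) = Beta(14.33, 42.27).
After batch 2: Beta(14.33+7, 42.27+18) = Beta(21.33, 60.27).
Var = αβ/((α+β)²(α+β+1)) = 21.33·60.27/(81.60²·82.60) = 0.00233739; SD = √0.00233739 = 0.0483.

0.0483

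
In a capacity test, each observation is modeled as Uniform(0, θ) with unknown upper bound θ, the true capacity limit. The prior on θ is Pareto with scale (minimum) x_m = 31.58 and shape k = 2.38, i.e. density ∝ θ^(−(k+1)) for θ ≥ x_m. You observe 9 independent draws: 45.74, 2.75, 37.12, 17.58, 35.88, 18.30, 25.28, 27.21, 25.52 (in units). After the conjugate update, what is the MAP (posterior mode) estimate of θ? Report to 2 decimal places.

A Pareto(scale x_m, shape k) prior on the upper bound θ of Uniform(0, θ) is conjugate: posterior is Pareto(max(x_m, max xᵢ), k + n).
Sample maximum = 45.74; prior scale x_m = 31.58 → posterior scale = max = 45.74.
Posterior shape = 2.38 + 9 = 11.38.
The Pareto density is decreasing on [x_m, ∞), so the mode is x_m = 45.74.

45.74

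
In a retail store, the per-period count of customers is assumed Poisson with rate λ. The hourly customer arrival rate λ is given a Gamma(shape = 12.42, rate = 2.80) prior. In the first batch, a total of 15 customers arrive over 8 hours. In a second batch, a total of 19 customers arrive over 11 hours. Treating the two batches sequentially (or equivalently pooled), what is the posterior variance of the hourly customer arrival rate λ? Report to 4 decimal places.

0.0977

With a Gamma(shape α, rate β) prior, the Poisson likelihood is conjugate: the posterior is Gamma(α + ΣXᵢ, β + n).
After batch 1: Gamma(α+S, β+n) = Gamma(12.42+15, 2.80+8) = Gamma(27.42, 10.80).
After batch 2: Gamma(α+S, β+n) = Gamma(27.42+19, 10.80+11) = Gamma(46.42, 21.80).
Var = α/β² = 46.42/21.80² = 0.0977.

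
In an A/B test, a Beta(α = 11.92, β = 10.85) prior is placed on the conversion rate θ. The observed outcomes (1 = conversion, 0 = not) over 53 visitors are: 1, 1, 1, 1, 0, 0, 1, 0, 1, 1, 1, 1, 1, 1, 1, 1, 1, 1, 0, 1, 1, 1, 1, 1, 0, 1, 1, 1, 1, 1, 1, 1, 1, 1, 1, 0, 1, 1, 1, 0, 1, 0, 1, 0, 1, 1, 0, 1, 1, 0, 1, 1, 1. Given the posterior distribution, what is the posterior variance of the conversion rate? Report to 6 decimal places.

The Beta prior is conjugate to a Binomial/Bernoulli likelihood; the update adds successes to α and failures to β.
Posterior: Beta(α+k, β+n−k) = Beta(11.92+42, 10.85+11) = Beta(53.92, 21.85).
Var = αβ/((α+β)²(α+β+1)) = 53.92·21.85/(75.77²·76.77) = 0.002673.

0.002673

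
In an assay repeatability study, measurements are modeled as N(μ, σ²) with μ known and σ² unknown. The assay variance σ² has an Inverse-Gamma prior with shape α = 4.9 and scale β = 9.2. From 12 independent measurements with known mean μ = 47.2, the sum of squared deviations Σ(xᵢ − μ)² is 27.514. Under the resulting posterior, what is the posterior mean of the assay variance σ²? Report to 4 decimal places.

With known mean μ and an Inverse-Gamma(α, β) prior on σ², the Normal likelihood is conjugate: posterior is Inv-Gamma(α + n/2, β + Σ(xᵢ−μ)²/2).
Posterior: Inv-Gamma(4.9 + 12/2, 9.2 + 27.514/2) = Inv-Gamma(10.90, 22.9570).
E[σ²|data] = β/(α−1) = 22.9570/9.90 = 2.3189.

2.3189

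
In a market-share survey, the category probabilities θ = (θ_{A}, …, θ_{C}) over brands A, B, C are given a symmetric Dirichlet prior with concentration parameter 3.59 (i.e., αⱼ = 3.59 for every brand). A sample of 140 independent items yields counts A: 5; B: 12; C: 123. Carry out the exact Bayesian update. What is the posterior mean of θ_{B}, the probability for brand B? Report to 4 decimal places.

The Dirichlet prior is conjugate to the Multinomial likelihood: each posterior αⱼ = prior αⱼ + observed count nⱼ.
Posterior concentration: (8.59, 15.59, 126.59), total = 150.77.
E[θ_{B}|data] = α_{B}/Σα = 15.59/150.77 = 0.1034.

0.1034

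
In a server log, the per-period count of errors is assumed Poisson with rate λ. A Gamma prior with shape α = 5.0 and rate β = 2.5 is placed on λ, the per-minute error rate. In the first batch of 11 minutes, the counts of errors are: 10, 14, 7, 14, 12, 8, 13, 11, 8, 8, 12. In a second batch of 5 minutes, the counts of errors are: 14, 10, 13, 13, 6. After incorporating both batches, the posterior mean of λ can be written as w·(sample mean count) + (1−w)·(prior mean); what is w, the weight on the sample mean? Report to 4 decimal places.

With a Gamma(shape α, rate β) prior, the Poisson likelihood is conjugate: the posterior is Gamma(α + ΣXᵢ, β + n).
Total number of minutes: n = 11 + 5 = 16.
Posterior mean = (α₀+S)/(β₀+n) = [n/(β₀+n)]·(S/n) + [β₀/(β₀+n)]·(α₀/β₀), so only n and β₀ enter the weight.
Weight on data w = n/(β₀+n) = 16/(2.5+16) = 16/18.5 = 0.8649.

0.8649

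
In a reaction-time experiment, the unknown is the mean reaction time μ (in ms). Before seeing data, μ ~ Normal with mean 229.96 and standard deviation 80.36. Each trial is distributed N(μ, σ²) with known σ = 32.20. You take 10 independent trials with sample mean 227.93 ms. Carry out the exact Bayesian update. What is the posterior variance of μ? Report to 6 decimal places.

For Normal data with known variance σ², a Normal(μ₀, σ₀²) prior on μ is conjugate. Posterior precision = 1/σ₀² + n/σ²; posterior mean is the precision-weighted average of μ₀ and x̄.
σ₀² = 80.36² = 6457.7296, σ² = 32.20² = 1036.84; σ² + n·σ₀² = 1036.84 + 10·6457.7296 = 65614.136.
Posterior precision = 1/σ₀² + n/σ² = 1/6457.7296 + 10/1036.84 = (σ² + n·σ₀²)/(σ₀²σ²) = 65614.136/(6457.7296·1036.84); posterior variance σₙ² = σ₀²σ²/(σ² + n·σ₀²) = 6457.7296·1036.84/65614.136 = 102.045577.

102.045577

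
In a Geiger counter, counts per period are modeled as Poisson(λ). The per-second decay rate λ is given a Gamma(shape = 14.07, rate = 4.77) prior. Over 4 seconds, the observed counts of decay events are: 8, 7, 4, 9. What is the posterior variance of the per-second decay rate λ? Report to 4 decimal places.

0.5470

With a Gamma(shape α, rate β) prior, the Poisson likelihood is conjugate: the posterior is Gamma(α + ΣXᵢ, β + n).
Sum of counts S = 28 over n = 4 seconds.
Posterior: Gamma(α+S, β+n) = Gamma(14.07+28, 4.77+4) = Gamma(42.07, 8.77).
Var = α/β² = 42.07/8.77² = 0.5470.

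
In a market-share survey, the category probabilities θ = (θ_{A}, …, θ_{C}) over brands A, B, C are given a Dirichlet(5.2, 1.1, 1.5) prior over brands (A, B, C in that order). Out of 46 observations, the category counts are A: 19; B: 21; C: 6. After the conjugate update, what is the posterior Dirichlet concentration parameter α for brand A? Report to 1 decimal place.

24.2

The Dirichlet prior is conjugate to the Multinomial likelihood: each posterior αⱼ = prior αⱼ + observed count nⱼ.
Posterior concentration: (24.2, 22.1, 7.5), total = 53.8.
α_{A} = 5.2 + 19 = 24.2.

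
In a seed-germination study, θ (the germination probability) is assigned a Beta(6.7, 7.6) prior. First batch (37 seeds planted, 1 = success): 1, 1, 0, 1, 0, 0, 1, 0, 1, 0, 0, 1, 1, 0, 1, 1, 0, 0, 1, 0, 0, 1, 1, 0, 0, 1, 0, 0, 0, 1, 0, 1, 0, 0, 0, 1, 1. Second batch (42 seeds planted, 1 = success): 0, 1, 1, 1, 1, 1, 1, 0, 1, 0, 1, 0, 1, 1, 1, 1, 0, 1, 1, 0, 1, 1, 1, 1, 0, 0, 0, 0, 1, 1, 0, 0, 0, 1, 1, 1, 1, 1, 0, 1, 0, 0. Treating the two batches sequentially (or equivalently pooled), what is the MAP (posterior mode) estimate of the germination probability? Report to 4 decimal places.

The Beta prior is conjugate to a Binomial/Bernoulli likelihood; the update adds successes to α and failures to β.
After batch 1: Beta(6.7+17, 7.6+20) = Beta(23.7, 27.6).
After batch 2: Beta(23.7+26, 27.6+16) = Beta(49.7, 43.6).
Mode of Beta(a,b) for a,b>1 is (a−1)/(a+b−2) = 48.7/91.3 = 0.5334.

0.5334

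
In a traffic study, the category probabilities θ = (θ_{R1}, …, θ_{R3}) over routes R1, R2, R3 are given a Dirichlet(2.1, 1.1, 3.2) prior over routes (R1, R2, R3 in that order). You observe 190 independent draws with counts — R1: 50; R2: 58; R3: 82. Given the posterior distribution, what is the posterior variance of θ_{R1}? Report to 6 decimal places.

The Dirichlet prior is conjugate to the Multinomial likelihood: each posterior αⱼ = prior αⱼ + observed count nⱼ.
Posterior concentration: (52.1, 59.1, 85.2), total = 196.4.
Var[θ_j] = α_j(Σα−α_j)/((Σα)²(Σα+1)) = 52.1·144.3/(196.4²·197.4) = 0.000987.

0.000987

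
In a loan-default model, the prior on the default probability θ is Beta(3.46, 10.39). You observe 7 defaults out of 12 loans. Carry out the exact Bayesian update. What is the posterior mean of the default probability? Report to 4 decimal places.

0.4046

The Beta prior is conjugate to a Binomial/Bernoulli likelihood; the update adds successes to α and failures to β.
Posterior: Beta(α+k, β+n−k) = Beta(3.46+7, 10.39+5) = Beta(10.46, 15.39).
Posterior mean = α/(α+β) = 10.46/25.85 = 0.4046.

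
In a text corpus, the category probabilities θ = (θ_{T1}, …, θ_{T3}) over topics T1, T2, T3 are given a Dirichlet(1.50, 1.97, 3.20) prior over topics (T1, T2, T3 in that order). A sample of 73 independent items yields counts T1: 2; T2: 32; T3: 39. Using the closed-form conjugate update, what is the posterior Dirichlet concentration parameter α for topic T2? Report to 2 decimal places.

33.97

The Dirichlet prior is conjugate to the Multinomial likelihood: each posterior αⱼ = prior αⱼ + observed count nⱼ.
Posterior concentration: (3.50, 33.97, 42.20), total = 79.67.
α_{T2} = 1.97 + 32 = 33.97.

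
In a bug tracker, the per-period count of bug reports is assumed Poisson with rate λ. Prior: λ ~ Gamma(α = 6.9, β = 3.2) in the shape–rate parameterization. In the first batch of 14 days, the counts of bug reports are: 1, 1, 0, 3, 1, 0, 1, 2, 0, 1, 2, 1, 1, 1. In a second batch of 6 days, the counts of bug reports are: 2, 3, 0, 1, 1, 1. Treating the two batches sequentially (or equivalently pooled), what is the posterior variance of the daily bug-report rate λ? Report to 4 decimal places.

0.0556

With a Gamma(shape α, rate β) prior, the Poisson likelihood is conjugate: the posterior is Gamma(α + ΣXᵢ, β + n).
Batch 1: sum of counts S = 15 over n = 14 days.
After batch 1: Gamma(α+S, β+n) = Gamma(6.9+15, 3.2+14) = Gamma(21.9, 17.2).
Batch 2: sum of counts S = 8 over n = 6 days.
After batch 2: Gamma(α+S, β+n) = Gamma(21.9+8, 17.2+6) = Gamma(29.9, 23.2).
Var = α/β² = 29.9/23.2² = 0.0556.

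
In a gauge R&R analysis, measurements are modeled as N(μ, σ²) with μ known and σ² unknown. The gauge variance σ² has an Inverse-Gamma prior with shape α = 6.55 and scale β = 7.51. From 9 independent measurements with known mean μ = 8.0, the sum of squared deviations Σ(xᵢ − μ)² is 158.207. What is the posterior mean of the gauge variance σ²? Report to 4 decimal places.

With known mean μ and an Inverse-Gamma(α, β) prior on σ², the Normal likelihood is conjugate: posterior is Inv-Gamma(α + n/2, β + Σ(xᵢ−μ)²/2).
Posterior: Inv-Gamma(6.55 + 9/2, 7.51 + 158.207/2) = Inv-Gamma(11.05, 86.6135).
E[σ²|data] = β/(α−1) = 86.6135/10.05 = 8.6183.

8.6183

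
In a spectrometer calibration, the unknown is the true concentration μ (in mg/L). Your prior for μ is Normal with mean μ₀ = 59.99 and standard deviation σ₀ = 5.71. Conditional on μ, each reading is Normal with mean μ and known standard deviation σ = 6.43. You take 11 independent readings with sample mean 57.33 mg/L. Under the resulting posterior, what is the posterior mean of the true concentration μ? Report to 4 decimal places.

For Normal data with known variance σ², a Normal(μ₀, σ₀²) prior on μ is conjugate. Posterior precision = 1/σ₀² + n/σ²; posterior mean is the precision-weighted average of μ₀ and x̄.
n·x̄ = 11·57.33 = 630.63.
σ₀² = 5.71² = 32.6041, σ² = 6.43² = 41.3449; σ² + n·σ₀² = 41.3449 + 11·32.6041 = 399.99.
Posterior mean = (μ₀/σ₀² + n·x̄/σ²)/(1/σ₀² + n/σ²) = (σ²·μ₀ + σ₀²·n·x̄)/(σ² + n·σ₀²) = (41.3449·59.99 + 32.6041·630.63)/399.99 = 23041.404134/399.99 = 57.6050.

57.6050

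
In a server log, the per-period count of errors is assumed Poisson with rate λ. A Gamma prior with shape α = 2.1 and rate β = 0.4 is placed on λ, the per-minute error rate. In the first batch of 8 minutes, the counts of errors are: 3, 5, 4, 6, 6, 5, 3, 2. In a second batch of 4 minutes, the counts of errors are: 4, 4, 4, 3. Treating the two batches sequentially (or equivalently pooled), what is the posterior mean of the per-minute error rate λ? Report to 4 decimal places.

With a Gamma(shape α, rate β) prior, the Poisson likelihood is conjugate: the posterior is Gamma(α + ΣXᵢ, β + n).
Batch 1: sum of counts S = 34 over n = 8 minutes.
After batch 1: Gamma(α+S, β+n) = Gamma(2.1+34, 0.4+8) = Gamma(36.1, 8.4).
Batch 2: sum of counts S = 15 over n = 4 minutes.
After batch 2: Gamma(α+S, β+n) = Gamma(36.1+15, 8.4+4) = Gamma(51.1, 12.4).
Posterior mean = α/β = 51.1/12.4 = 4.1210.

4.1210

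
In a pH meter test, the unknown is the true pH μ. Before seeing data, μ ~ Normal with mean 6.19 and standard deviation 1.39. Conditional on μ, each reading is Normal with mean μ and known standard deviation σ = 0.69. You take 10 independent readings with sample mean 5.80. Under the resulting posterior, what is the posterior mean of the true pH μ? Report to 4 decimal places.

5.8094

For Normal data with known variance σ², a Normal(μ₀, σ₀²) prior on μ is conjugate. Posterior precision = 1/σ₀² + n/σ²; posterior mean is the precision-weighted average of μ₀ and x̄.
n·x̄ = 10·5.80 = 58.
σ₀² = 1.39² = 1.9321, σ² = 0.69² = 0.4761; σ² + n·σ₀² = 0.4761 + 10·1.9321 = 19.7971.
Posterior mean = (μ₀/σ₀² + n·x̄/σ²)/(1/σ₀² + n/σ²) = (σ²·μ₀ + σ₀²·n·x̄)/(σ² + n·σ₀²) = (0.4761·6.19 + 1.9321·58)/19.7971 = 115.008859/19.7971 = 5.8094.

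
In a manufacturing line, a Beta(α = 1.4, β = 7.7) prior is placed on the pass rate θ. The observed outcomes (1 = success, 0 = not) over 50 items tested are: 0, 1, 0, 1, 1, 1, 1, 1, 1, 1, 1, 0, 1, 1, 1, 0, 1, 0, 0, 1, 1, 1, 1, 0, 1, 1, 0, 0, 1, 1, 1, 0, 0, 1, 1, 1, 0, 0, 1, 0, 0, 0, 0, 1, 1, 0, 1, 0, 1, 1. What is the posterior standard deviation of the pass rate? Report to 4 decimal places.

The Beta prior is conjugate to a Binomial/Bernoulli likelihood; the update adds successes to α and failures to β.
Posterior: Beta(α+k, β+n−k) = Beta(1.4+31, 7.7+19) = Beta(32.4, 26.7).
Var = αβ/((α+β)²(α+β+1)) = 32.4·26.7/(59.1²·60.1) = 0.00412104; SD = √0.00412104 = 0.0642.

0.0642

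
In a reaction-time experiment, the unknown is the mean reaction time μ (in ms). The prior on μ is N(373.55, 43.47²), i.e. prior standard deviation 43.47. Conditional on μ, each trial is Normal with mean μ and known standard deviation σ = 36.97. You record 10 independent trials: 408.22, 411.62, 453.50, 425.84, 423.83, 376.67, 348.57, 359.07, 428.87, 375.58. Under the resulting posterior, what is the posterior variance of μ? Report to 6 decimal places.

For Normal data with known variance σ², a Normal(μ₀, σ₀²) prior on μ is conjugate. Posterior precision = 1/σ₀² + n/σ²; posterior mean is the precision-weighted average of μ₀ and x̄.
σ₀² = 43.47² = 1889.6409, σ² = 36.97² = 1366.7809; σ² + n·σ₀² = 1366.7809 + 10·1889.6409 = 20263.1899.
Posterior precision = 1/σ₀² + n/σ² = 1/1889.6409 + 10/1366.7809 = (σ² + n·σ₀²)/(σ₀²σ²) = 20263.1899/(1889.6409·1366.7809); posterior variance σₙ² = σ₀²σ²/(σ² + n·σ₀²) = 1889.6409·1366.7809/20263.1899 = 127.458959.

127.458959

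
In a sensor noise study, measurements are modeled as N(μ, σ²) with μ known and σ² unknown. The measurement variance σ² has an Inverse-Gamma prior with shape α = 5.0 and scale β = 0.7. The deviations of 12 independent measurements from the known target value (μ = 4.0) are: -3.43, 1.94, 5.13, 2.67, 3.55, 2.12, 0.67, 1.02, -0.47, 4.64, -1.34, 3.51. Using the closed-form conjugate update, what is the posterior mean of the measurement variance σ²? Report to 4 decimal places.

With known mean μ and an Inverse-Gamma(α, β) prior on σ², the Normal likelihood is conjugate: posterior is Inv-Gamma(α + n/2, β + Σ(xᵢ−μ)²/2).
Σ(xᵢ−μ)² = (-3.43)² + (1.94)² + (5.13)² + (2.67)² + (3.55)² + (2.12)² + (0.67)² + (1.02)² + (-0.47)² + (4.64)² + (-1.34)² + (3.51)² = 103.4267.
Posterior: Inv-Gamma(5.0 + 12/2, 0.7 + 103.4267/2) = Inv-Gamma(11.00, 52.41335).
E[σ²|data] = β/(α−1) = 52.41335/10.00 = 5.2413.

5.2413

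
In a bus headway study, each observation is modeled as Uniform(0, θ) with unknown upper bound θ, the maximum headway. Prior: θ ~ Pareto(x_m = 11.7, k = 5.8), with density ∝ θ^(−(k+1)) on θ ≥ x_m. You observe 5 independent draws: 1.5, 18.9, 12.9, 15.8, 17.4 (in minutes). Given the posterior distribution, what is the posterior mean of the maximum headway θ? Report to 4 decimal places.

20.8286

A Pareto(scale x_m, shape k) prior on the upper bound θ of Uniform(0, θ) is conjugate: posterior is Pareto(max(x_m, max xᵢ), k + n).
Sample maximum = 18.9; prior scale x_m = 11.7 → posterior scale = max = 18.9.
Posterior shape = 5.8 + 5 = 10.8.
E[θ|data] = k·x_m/(k−1) = 10.8·18.9/9.8 = 20.8286.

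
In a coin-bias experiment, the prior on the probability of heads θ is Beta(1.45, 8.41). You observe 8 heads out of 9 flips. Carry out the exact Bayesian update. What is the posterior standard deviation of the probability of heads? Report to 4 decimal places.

The Beta prior is conjugate to a Binomial/Bernoulli likelihood; the update adds successes to α and failures to β.
Posterior: Beta(α+k, β+n−k) = Beta(1.45+8, 8.41+1) = Beta(9.45, 9.41).
Var = αβ/((α+β)²(α+β+1)) = 9.45·9.41/(18.86²·19.86) = 0.01258806; SD = √0.01258806 = 0.1122.

0.1122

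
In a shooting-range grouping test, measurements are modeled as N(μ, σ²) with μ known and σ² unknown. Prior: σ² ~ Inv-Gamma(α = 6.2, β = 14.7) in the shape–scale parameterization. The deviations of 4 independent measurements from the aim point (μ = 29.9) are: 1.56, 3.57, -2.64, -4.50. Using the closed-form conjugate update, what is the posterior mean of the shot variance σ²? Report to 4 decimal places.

4.9860

With known mean μ and an Inverse-Gamma(α, β) prior on σ², the Normal likelihood is conjugate: posterior is Inv-Gamma(α + n/2, β + Σ(xᵢ−μ)²/2).
Σ(xᵢ−μ)² = (1.56)² + (3.57)² + (-2.64)² + (-4.50)² = 42.3981.
Posterior: Inv-Gamma(6.2 + 4/2, 14.7 + 42.3981/2) = Inv-Gamma(8.20, 35.89905).
E[σ²|data] = β/(α−1) = 35.89905/7.20 = 4.9860.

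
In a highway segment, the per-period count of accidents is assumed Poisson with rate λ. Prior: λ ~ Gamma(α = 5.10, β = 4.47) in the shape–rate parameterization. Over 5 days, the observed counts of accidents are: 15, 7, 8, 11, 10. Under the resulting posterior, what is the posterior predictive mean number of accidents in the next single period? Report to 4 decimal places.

With a Gamma(shape α, rate β) prior, the Poisson likelihood is conjugate: the posterior is Gamma(α + ΣXᵢ, β + n).
Sum of counts S = 51 over n = 5 days.
Posterior: Gamma(α+S, β+n) = Gamma(5.10+51, 4.47+5) = Gamma(56.10, 9.47).
The predictive distribution for one future period is NegBinom with mean α/β = 5.9240.

5.9240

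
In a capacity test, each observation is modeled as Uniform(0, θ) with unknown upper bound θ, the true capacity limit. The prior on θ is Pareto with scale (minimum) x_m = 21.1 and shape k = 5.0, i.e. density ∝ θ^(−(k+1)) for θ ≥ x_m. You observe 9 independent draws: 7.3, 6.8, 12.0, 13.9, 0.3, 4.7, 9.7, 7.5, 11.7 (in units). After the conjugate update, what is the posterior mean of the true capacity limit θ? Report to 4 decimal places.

A Pareto(scale x_m, shape k) prior on the upper bound θ of Uniform(0, θ) is conjugate: posterior is Pareto(max(x_m, max xᵢ), k + n).
Sample maximum = 13.9; prior scale x_m = 21.1 → posterior scale = max = 21.1.
Posterior shape = 5.0 + 9 = 14.0.
E[θ|data] = k·x_m/(k−1) = 14.0·21.1/13.0 = 22.7231.

22.7231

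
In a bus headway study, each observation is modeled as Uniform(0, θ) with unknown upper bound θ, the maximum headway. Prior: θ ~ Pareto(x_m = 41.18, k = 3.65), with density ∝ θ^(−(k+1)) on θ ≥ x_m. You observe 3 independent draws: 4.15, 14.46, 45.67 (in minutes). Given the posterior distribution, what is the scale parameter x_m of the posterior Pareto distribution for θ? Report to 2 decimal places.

A Pareto(scale x_m, shape k) prior on the upper bound θ of Uniform(0, θ) is conjugate: posterior is Pareto(max(x_m, max xᵢ), k + n).
Sample maximum = 45.67; prior scale x_m = 41.18 → posterior scale = max = 45.67.
Posterior shape = 3.65 + 3 = 6.65.
Posterior scale x_m = 45.67.

45.67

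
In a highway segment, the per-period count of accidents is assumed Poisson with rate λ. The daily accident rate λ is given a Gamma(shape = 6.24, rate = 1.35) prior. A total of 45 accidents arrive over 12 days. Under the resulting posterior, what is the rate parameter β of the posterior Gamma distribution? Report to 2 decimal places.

13.35

With a Gamma(shape α, rate β) prior, the Poisson likelihood is conjugate: the posterior is Gamma(α + ΣXᵢ, β + n).
Posterior: Gamma(α+S, β+n) = Gamma(6.24+45, 1.35+12) = Gamma(51.24, 13.35).
Posterior β = 13.35.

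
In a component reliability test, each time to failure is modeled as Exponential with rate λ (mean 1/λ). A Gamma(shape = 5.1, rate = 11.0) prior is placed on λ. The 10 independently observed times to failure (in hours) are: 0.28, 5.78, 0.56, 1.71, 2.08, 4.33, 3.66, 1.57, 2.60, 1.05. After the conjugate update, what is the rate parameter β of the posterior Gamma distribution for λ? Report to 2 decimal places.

With a Gamma(shape α, rate β) prior on the exponential rate λ, the posterior after n observations with total T = Σxᵢ is Gamma(α+n, β+T).
Sum of observations T = 23.62 hours; n = 10.
Posterior: Gamma(5.1+10, 11.0+23.62) = Gamma(15.1, 34.62).
Posterior β = 34.62.

34.62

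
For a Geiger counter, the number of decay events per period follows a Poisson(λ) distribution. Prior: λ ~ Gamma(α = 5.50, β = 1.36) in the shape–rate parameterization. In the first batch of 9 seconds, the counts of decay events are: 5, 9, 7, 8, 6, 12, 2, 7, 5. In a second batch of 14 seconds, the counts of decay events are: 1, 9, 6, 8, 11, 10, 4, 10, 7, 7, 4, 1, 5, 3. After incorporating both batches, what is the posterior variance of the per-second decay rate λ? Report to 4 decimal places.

With a Gamma(shape α, rate β) prior, the Poisson likelihood is conjugate: the posterior is Gamma(α + ΣXᵢ, β + n).
Batch 1: sum of counts S = 61 over n = 9 seconds.
After batch 1: Gamma(α+S, β+n) = Gamma(5.50+61, 1.36+9) = Gamma(66.50, 10.36).
Batch 2: sum of counts S = 86 over n = 14 seconds.
After batch 2: Gamma(α+S, β+n) = Gamma(66.50+86, 10.36+14) = Gamma(152.50, 24.36).
Var = α/β² = 152.50/24.36² = 0.2570.

0.2570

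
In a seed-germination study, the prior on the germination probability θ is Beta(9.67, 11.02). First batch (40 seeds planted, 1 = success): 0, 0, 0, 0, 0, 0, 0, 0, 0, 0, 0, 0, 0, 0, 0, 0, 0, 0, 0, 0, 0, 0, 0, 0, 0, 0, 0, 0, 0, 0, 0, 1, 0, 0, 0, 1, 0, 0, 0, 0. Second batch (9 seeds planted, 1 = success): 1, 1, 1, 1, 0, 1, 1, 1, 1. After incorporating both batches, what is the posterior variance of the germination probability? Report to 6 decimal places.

The Beta prior is conjugate to a Binomial/Bernoulli likelihood; the update adds successes to α and failures to β.
After batch 1: Beta(9.67+2, 11.02+38) = Beta(11.67, 49.02).
After batch 2: Beta(11.67+8, 49.02+1) = Beta(19.67, 50.02).
Var = αβ/((α+β)²(α+β+1)) = 19.67·50.02/(69.69²·70.69) = 0.002866.

0.002866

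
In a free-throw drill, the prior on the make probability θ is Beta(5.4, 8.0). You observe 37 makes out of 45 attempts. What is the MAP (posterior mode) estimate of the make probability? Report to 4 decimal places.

0.7340

The Beta prior is conjugate to a Binomial/Bernoulli likelihood; the update adds successes to α and failures to β.
Posterior: Beta(α+k, β+n−k) = Beta(5.4+37, 8.0+8) = Beta(42.4, 16.0).
Mode of Beta(a,b) for a,b>1 is (a−1)/(a+b−2) = 41.4/56.4 = 0.7340.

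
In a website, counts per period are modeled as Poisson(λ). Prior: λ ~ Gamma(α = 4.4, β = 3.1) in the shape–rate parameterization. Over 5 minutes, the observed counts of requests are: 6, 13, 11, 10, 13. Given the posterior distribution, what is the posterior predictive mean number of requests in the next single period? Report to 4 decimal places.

With a Gamma(shape α, rate β) prior, the Poisson likelihood is conjugate: the posterior is Gamma(α + ΣXᵢ, β + n).
Sum of counts S = 53 over n = 5 minutes.
Posterior: Gamma(α+S, β+n) = Gamma(4.4+53, 3.1+5) = Gamma(57.4, 8.1).
The predictive distribution for one future period is NegBinom with mean α/β = 7.0864.

7.0864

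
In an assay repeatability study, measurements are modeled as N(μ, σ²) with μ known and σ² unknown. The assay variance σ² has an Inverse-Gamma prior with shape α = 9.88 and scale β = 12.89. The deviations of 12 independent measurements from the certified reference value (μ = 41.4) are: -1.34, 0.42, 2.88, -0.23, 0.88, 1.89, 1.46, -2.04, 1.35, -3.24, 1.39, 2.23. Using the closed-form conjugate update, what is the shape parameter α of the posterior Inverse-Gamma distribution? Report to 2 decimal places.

With known mean μ and an Inverse-Gamma(α, β) prior on σ², the Normal likelihood is conjugate: posterior is Inv-Gamma(α + n/2, β + Σ(xᵢ−μ)²/2).
Σ(xᵢ−μ)² = (-1.34)² + (0.42)² + (2.88)² + (-0.23)² + (0.88)² + (1.89)² + (1.46)² + (-2.04)² + (1.35)² + (-3.24)² + (1.39)² + (2.23)² = 40.1841.
Posterior: Inv-Gamma(9.88 + 12/2, 12.89 + 40.1841/2) = Inv-Gamma(15.88, 32.98205).
Posterior α = 15.88.

15.88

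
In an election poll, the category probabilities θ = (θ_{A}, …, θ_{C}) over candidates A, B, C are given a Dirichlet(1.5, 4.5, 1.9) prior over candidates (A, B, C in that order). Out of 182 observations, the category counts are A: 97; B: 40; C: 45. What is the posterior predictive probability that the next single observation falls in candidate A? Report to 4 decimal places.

The Dirichlet prior is conjugate to the Multinomial likelihood: each posterior αⱼ = prior αⱼ + observed count nⱼ.
Posterior concentration: (98.5, 44.5, 46.9), total = 189.9.
P(next = A | data) = α_{A}/Σα = 0.5187.

0.5187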